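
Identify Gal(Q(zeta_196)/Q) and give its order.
|Gal(Q(zeta_196)/Q)| = phi(196) = 84; group ≅ (Z/196Z)^* ≅ Z/2Z × Z/42Z

The n-th cyclotomic polynomial Φ_196(x) is the minimal polynomial of zeta_196 over Q and has degree phi(196) = 84. So Q(zeta_196) is a degree-84 Galois extension with Galois group (Z/196Z)^*. By CRT, (Z/196Z)^* ≅ (Z/4Z)^* × (Z/49Z)^*. Each prime-power unit group is (Z/4Z)^* ≅ Z/2Z; (Z/49Z)^* ≅ Z/42Z. Hence Gal(Q(zeta_196)/Q) ≅ Z/2Z × Z/42Z.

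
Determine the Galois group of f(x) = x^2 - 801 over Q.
Gal(K/Q) = Z/2Z (cyclic of order 2)

x^2 - 801 is irreducible over Q since 801 is not a rational square. The splitting field Q(sqrt(801)) has degree 2 over Q, and its unique nontrivial automorphism is sqrt(801) ↦ -sqrt(801). Hence Gal(Q(sqrt(801))/Q) = Z/2Z.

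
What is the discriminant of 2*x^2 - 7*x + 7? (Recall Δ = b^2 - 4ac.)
Δ = -7

For a quadratic a x^2 + b x + c the discriminant is Δ = b^2 - 4ac = (-7)^2 - 4*(2)*(7) = 49 - (56) = -7.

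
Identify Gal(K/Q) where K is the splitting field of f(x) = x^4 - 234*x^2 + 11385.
Gal(K/Q) = V_4 (Klein four-group, Z/2Z × Z/2Z)

f factors as (x^2 - 69)(x^2 - 165), so the splitting field is K = Q(sqrt(69), sqrt(165)). The elements 69, 165, 11385 are all non-squares in Q, so sqrt(69) and sqrt(165) generate independent quadratic extensions. Thus [K:Q] = 4 and Gal(K/Q) is generated by the two order-2 automorphisms sqrt(69) ↦ -sqrt(69) and sqrt(165) ↦ -sqrt(165), giving V_4.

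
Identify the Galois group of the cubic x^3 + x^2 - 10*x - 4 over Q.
Gal(K/Q) = S_3 (symmetric group of order 6)

Compute the discriminant of x^3 + (1)*x^2 + (-10)*x + (-4): Δ = 4404. Since Δ is not a rational square, the Galois group is not contained in A_3; it must be the full S_3 (irreducibility of the cubic rules out anything smaller).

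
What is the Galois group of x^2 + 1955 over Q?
Gal(K/Q) = Z/2Z (cyclic of order 2)

x^2 + 1955 is irreducible over Q since -1955 is not a rational square. The splitting field Q(sqrt(-1955)) has degree 2 over Q, and its unique nontrivial automorphism is sqrt(-1955) ↦ -sqrt(-1955). Hence Gal(Q(sqrt(-1955))/Q) = Z/2Z.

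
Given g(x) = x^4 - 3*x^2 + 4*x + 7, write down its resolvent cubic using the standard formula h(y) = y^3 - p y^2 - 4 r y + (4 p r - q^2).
h(y) = y^3 + 3*y^2 - 28*y - 100

Identify coefficients: p = -3, q = 4, r = 7.
Plug into h(y) = y^3 - p y^2 - 4 r y + (4 p r - q^2):
  h(y) = y^3 - (-3) y^2 - 4*(7) y + (4*(-3)*(7) - (4)^2)
       = y^3 + (3) y^2 + (-28) y + (-100).
Simplifying: h(y) = y^3 + 3*y^2 - 28*y - 100.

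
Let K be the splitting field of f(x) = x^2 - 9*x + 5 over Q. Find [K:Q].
[K:Q] = 2

The discriminant of x^2 + (-9)*x + (5) is b^2 - 4c = 81 - (20) = 61. Since 61 is not a perfect square in Q, the polynomial is irreducible over Q. Its two roots generate a degree-2 extension, so [K:Q] = 2.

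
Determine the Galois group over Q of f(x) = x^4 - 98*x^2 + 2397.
Gal(K/Q) = V_4 (Klein four-group, Z/2Z × Z/2Z)

f factors as (x^2 - 47)(x^2 - 51), so the splitting field is K = Q(sqrt(47), sqrt(51)). The elements 47, 51, 2397 are all non-squares in Q, so sqrt(47) and sqrt(51) generate independent quadratic extensions. Thus [K:Q] = 4 and Gal(K/Q) is generated by the two order-2 automorphisms sqrt(47) ↦ -sqrt(47) and sqrt(51) ↦ -sqrt(51), giving V_4.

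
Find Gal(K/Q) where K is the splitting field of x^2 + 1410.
Gal(K/Q) = Z/2Z (cyclic of order 2)

x^2 + 1410 is irreducible over Q since -1410 is not a rational square. The splitting field Q(sqrt(-1410)) has degree 2 over Q, and its unique nontrivial automorphism is sqrt(-1410) ↦ -sqrt(-1410). Hence Gal(Q(sqrt(-1410))/Q) = Z/2Z.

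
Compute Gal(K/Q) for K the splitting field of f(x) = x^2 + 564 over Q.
Gal(K/Q) = Z/2Z (cyclic of order 2)

x^2 + 564 is irreducible over Q since -564 is not a rational square. The splitting field Q(sqrt(-564)) has degree 2 over Q, and its unique nontrivial automorphism is sqrt(-564) ↦ -sqrt(-564). Hence Gal(Q(sqrt(-564))/Q) = Z/2Z.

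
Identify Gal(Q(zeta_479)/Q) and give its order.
|Gal(Q(zeta_479)/Q)| = phi(479) = 478; group ≅ (Z/479Z)^* ≅ Z/478Z

The n-th cyclotomic polynomial Φ_479(x) is the minimal polynomial of zeta_479 over Q and has degree phi(479) = 478. So Q(zeta_479) is a degree-478 Galois extension with Galois group (Z/479Z)^*. (Z/479Z)^* is cyclic since 479 is an odd prime power (or 4). Hence Gal(Q(zeta_479)/Q) ≅ Z/478Z.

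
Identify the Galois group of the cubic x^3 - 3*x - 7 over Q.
Gal(K/Q) = S_3 (symmetric group of order 6)

Compute the discriminant of x^3 + (0)*x^2 + (-3)*x + (-7): Δ = -1215. Since Δ is not a rational square, the Galois group is not contained in A_3; it must be the full S_3 (irreducibility of the cubic rules out anything smaller).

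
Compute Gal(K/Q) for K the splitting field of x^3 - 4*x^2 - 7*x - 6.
Gal(K/Q) = S_3 (symmetric group of order 6)

Compute the discriminant of x^3 + (-4)*x^2 + (-7)*x + (-6): Δ = -3376. Since Δ is not a rational square, the Galois group is not contained in A_3; it must be the full S_3 (irreducibility of the cubic rules out anything smaller).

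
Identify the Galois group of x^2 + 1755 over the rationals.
Gal(K/Q) = Z/2Z (cyclic of order 2)

x^2 + 1755 is irreducible over Q since -1755 is not a rational square. The splitting field Q(sqrt(-1755)) has degree 2 over Q, and its unique nontrivial automorphism is sqrt(-1755) ↦ -sqrt(-1755). Hence Gal(Q(sqrt(-1755))/Q) = Z/2Z.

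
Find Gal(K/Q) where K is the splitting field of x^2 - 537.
Gal(K/Q) = Z/2Z (cyclic of order 2)

x^2 - 537 is irreducible over Q since 537 is not a rational square. The splitting field Q(sqrt(537)) has degree 2 over Q, and its unique nontrivial automorphism is sqrt(537) ↦ -sqrt(537). Hence Gal(Q(sqrt(537))/Q) = Z/2Z.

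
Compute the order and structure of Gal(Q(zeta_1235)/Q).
|Gal(Q(zeta_1235)/Q)| = phi(1235) = 864; group ≅ (Z/1235Z)^* ≅ Z/4Z × Z/12Z × Z/18Z

The n-th cyclotomic polynomial Φ_1235(x) is the minimal polynomial of zeta_1235 over Q and has degree phi(1235) = 864. So Q(zeta_1235) is a degree-864 Galois extension with Galois group (Z/1235Z)^*. By CRT, (Z/1235Z)^* ≅ (Z/5Z)^* × (Z/13Z)^* × (Z/19Z)^*. Each prime-power unit group is (Z/5Z)^* ≅ Z/4Z; (Z/13Z)^* ≅ Z/12Z; (Z/19Z)^* ≅ Z/18Z. Hence Gal(Q(zeta_1235)/Q) ≅ Z/4Z × Z/12Z × Z/18Z.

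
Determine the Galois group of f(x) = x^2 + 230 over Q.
Gal(K/Q) = Z/2Z (cyclic of order 2)

x^2 + 230 is irreducible over Q since -230 is not a rational square. The splitting field Q(sqrt(-230)) has degree 2 over Q, and its unique nontrivial automorphism is sqrt(-230) ↦ -sqrt(-230). Hence Gal(Q(sqrt(-230))/Q) = Z/2Z.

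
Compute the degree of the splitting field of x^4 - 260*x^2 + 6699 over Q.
[K:Q] = 4

f factors as (x^2 - 29)(x^2 - 231); the splitting field is K = Q(sqrt(29), sqrt(231)). Since 29, 231, and 6699 are all non-squares in Q, the three subfields Q(sqrt(29)), Q(sqrt(231)), Q(sqrt(6699)) are distinct degree-2 extensions, so [K:Q] = 4 (Klein four Galois group).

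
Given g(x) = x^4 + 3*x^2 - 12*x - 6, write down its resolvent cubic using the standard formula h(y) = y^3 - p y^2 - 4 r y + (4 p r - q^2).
h(y) = y^3 - 3*y^2 + 24*y - 216

Identify coefficients: p = 3, q = -12, r = -6.
Plug into h(y) = y^3 - p y^2 - 4 r y + (4 p r - q^2):
  h(y) = y^3 - (3) y^2 - 4*(-6) y + (4*(3)*(-6) - (-12)^2)
       = y^3 + (-3) y^2 + (24) y + (-216).
Simplifying: h(y) = y^3 - 3*y^2 + 24*y - 216.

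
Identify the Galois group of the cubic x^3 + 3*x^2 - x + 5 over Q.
Gal(K/Q) = S_3 (symmetric group of order 6)

Compute the discriminant of x^3 + (3)*x^2 + (-1)*x + (5): Δ = -1472. Since Δ is not a rational square, the Galois group is not contained in A_3; it must be the full S_3 (irreducibility of the cubic rules out anything smaller).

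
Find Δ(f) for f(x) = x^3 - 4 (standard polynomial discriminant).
Δ = -432

For a depressed cubic x^3 + p x + q the discriminant is Δ = -4 p^3 - 27 q^2 = -4*(0)^3 - 27*(-4)^2 = 0 - 432 = -432.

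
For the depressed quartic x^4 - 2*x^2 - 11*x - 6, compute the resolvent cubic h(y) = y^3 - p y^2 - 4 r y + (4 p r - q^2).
h(y) = y^3 + 2*y^2 + 24*y - 73

Identify coefficients: p = -2, q = -11, r = -6.
Plug into h(y) = y^3 - p y^2 - 4 r y + (4 p r - q^2):
  h(y) = y^3 - (-2) y^2 - 4*(-6) y + (4*(-2)*(-6) - (-11)^2)
       = y^3 + (2) y^2 + (24) y + (-73).
Simplifying: h(y) = y^3 + 2*y^2 + 24*y - 73.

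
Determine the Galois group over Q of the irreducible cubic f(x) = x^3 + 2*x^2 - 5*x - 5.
Gal(K/Q) = S_3 (symmetric group of order 6)

Compute the discriminant of x^3 + (2)*x^2 + (-5)*x + (-5): Δ = 985. Since Δ is not a rational square, the Galois group is not contained in A_3; it must be the full S_3 (irreducibility of the cubic rules out anything smaller).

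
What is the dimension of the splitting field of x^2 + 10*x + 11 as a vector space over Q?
[K:Q] = 2

The discriminant of x^2 + (10)*x + (11) is b^2 - 4c = 100 - (44) = 56. Since 56 is not a perfect square in Q, the polynomial is irreducible over Q. Its two roots generate a degree-2 extension, so [K:Q] = 2.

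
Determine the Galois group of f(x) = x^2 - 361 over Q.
Gal(K/Q) = trivial group (order 1)

x^2 - 361 factors as (x - 19)(x + 19) over Q, so its splitting field is Q itself and the Galois group is trivial.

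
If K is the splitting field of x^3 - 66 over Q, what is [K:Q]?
[K:Q] = 6

x^3 - 66 has one real root r = 66^(1/3) and two complex roots r*zeta_3, r*zeta_3^2 where zeta_3 = e^(2*pi*i/3). The splitting field is Q(r, zeta_3). [Q(r):Q] = 3 and [Q(zeta_3):Q] = 2 with gcd = 1, so [Q(r, zeta_3):Q] = 3 * 2 = 6.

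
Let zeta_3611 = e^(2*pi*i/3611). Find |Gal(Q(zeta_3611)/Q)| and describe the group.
|Gal(Q(zeta_3611)/Q)| = phi(3611) = 3432; group ≅ (Z/3611Z)^* ≅ Z/22Z × Z/156Z

The n-th cyclotomic polynomial Φ_3611(x) is the minimal polynomial of zeta_3611 over Q and has degree phi(3611) = 3432. So Q(zeta_3611) is a degree-3432 Galois extension with Galois group (Z/3611Z)^*. By CRT, (Z/3611Z)^* ≅ (Z/23Z)^* × (Z/157Z)^*. Each prime-power unit group is (Z/23Z)^* ≅ Z/22Z; (Z/157Z)^* ≅ Z/156Z. Hence Gal(Q(zeta_3611)/Q) ≅ Z/22Z × Z/156Z.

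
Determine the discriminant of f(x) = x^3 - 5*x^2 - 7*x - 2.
Δ = 229

For x^3 + a x^2 + b x + c the discriminant is Δ = 18 a b c - 4 a^3 c + a^2 b^2 - 4 b^3 - 27 c^2.
Plug a = -5, b = -7, c = -2:
  18*(-5)*(-7)*(-2) - 4*(-5)^3*(-2) + (-5)^2*(-7)^2 - 4*(-7)^3 - 27*(-2)^2
  = -1260 + (-1000) + 1225 + (1372) + (-108)
  = 229.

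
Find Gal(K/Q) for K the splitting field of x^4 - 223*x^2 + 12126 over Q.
Gal(K/Q) = V_4 (Klein four-group, Z/2Z × Z/2Z)

f factors as (x^2 - 129)(x^2 - 94), so the splitting field is K = Q(sqrt(129), sqrt(94)). The elements 129, 94, 12126 are all non-squares in Q, so sqrt(129) and sqrt(94) generate independent quadratic extensions. Thus [K:Q] = 4 and Gal(K/Q) is generated by the two order-2 automorphisms sqrt(129) ↦ -sqrt(129) and sqrt(94) ↦ -sqrt(94), giving V_4.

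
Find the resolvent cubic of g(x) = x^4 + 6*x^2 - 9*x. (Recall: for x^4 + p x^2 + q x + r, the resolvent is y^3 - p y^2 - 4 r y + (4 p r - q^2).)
h(y) = y^3 - 6*y^2 - 81

Identify coefficients: p = 6, q = -9, r = 0.
Plug into h(y) = y^3 - p y^2 - 4 r y + (4 p r - q^2):
  h(y) = y^3 - (6) y^2 - 4*(0) y + (4*(6)*(0) - (-9)^2)
       = y^3 + (-6) y^2 + (0) y + (-81).
Simplifying: h(y) = y^3 - 6*y^2 - 81.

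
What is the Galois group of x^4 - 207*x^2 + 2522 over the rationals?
Gal(K/Q) = V_4 (Klein four-group, Z/2Z × Z/2Z)

f factors as (x^2 - 194)(x^2 - 13), so the splitting field is K = Q(sqrt(194), sqrt(13)). The elements 194, 13, 2522 are all non-squares in Q, so sqrt(194) and sqrt(13) generate independent quadratic extensions. Thus [K:Q] = 4 and Gal(K/Q) is generated by the two order-2 automorphisms sqrt(194) ↦ -sqrt(194) and sqrt(13) ↦ -sqrt(13), giving V_4.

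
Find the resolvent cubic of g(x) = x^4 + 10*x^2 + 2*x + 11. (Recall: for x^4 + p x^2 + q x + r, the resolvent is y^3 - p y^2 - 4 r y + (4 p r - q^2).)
h(y) = y^3 - 10*y^2 - 44*y + 436

Identify coefficients: p = 10, q = 2, r = 11.
Plug into h(y) = y^3 - p y^2 - 4 r y + (4 p r - q^2):
  h(y) = y^3 - (10) y^2 - 4*(11) y + (4*(10)*(11) - (2)^2)
       = y^3 + (-10) y^2 + (-44) y + (436).
Simplifying: h(y) = y^3 - 10*y^2 - 44*y + 436.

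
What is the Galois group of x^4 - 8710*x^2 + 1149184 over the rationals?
Gal(K/Q) = Z/2Z (cyclic of order 2)

f factors as (x^2 - 8576)(x^2 - 134), so the splitting field is K = Q(sqrt(8576), sqrt(134)). The squarefree part of 8576 is 134 and the squarefree part of 134 is also 134, so sqrt(8576) and sqrt(134) are both rational multiples of sqrt(134). Hence Q(sqrt(8576)) = Q(sqrt(134)) = Q(sqrt(134)), and the splitting field collapses to a single degree-2 extension with Galois group Z/2Z.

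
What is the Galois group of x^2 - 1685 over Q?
Gal(K/Q) = Z/2Z (cyclic of order 2)

x^2 - 1685 is irreducible over Q since 1685 is not a rational square. The splitting field Q(sqrt(1685)) has degree 2 over Q, and its unique nontrivial automorphism is sqrt(1685) ↦ -sqrt(1685). Hence Gal(Q(sqrt(1685))/Q) = Z/2Z.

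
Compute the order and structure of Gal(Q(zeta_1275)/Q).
|Gal(Q(zeta_1275)/Q)| = phi(1275) = 640; group ≅ (Z/1275Z)^* ≅ Z/2Z × Z/16Z × Z/20Z

The n-th cyclotomic polynomial Φ_1275(x) is the minimal polynomial of zeta_1275 over Q and has degree phi(1275) = 640. So Q(zeta_1275) is a degree-640 Galois extension with Galois group (Z/1275Z)^*. By CRT, (Z/1275Z)^* ≅ (Z/3Z)^* × (Z/25Z)^* × (Z/17Z)^*. Each prime-power unit group is (Z/3Z)^* ≅ Z/2Z; (Z/25Z)^* ≅ Z/20Z; (Z/17Z)^* ≅ Z/16Z. Hence Gal(Q(zeta_1275)/Q) ≅ Z/2Z × Z/16Z × Z/20Z.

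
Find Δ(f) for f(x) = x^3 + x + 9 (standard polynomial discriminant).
Δ = -2191

For a depressed cubic x^3 + p x + q the discriminant is Δ = -4 p^3 - 27 q^2 = -4*(1)^3 - 27*(9)^2 = -4 - 2187 = -2191.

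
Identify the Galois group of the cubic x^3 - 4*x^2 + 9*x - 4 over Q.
Gal(K/Q) = S_3 (symmetric group of order 6)

Compute the discriminant of x^3 + (-4)*x^2 + (9)*x + (-4): Δ = -484. Since Δ is not a rational square, the Galois group is not contained in A_3; it must be the full S_3 (irreducibility of the cubic rules out anything smaller).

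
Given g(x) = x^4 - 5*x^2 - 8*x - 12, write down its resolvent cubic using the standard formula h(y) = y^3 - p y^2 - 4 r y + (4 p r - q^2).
h(y) = y^3 + 5*y^2 + 48*y + 176

Identify coefficients: p = -5, q = -8, r = -12.
Plug into h(y) = y^3 - p y^2 - 4 r y + (4 p r - q^2):
  h(y) = y^3 - (-5) y^2 - 4*(-12) y + (4*(-5)*(-12) - (-8)^2)
       = y^3 + (5) y^2 + (48) y + (176).
Simplifying: h(y) = y^3 + 5*y^2 + 48*y + 176.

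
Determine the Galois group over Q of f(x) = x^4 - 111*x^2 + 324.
Gal(K/Q) = Z/2Z (cyclic of order 2)

f factors as (x^2 - 3)(x^2 - 108), so the splitting field is K = Q(sqrt(3), sqrt(108)). The squarefree part of 3 is 3 and the squarefree part of 108 is also 3, so sqrt(3) and sqrt(108) are both rational multiples of sqrt(3). Hence Q(sqrt(3)) = Q(sqrt(108)) = Q(sqrt(3)), and the splitting field collapses to a single degree-2 extension with Galois group Z/2Z.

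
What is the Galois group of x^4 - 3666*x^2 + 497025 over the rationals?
Gal(K/Q) = Z/2Z (cyclic of order 2)

f factors as (x^2 - 141)(x^2 - 3525), so the splitting field is K = Q(sqrt(141), sqrt(3525)). The squarefree part of 141 is 141 and the squarefree part of 3525 is also 141, so sqrt(141) and sqrt(3525) are both rational multiples of sqrt(141). Hence Q(sqrt(141)) = Q(sqrt(3525)) = Q(sqrt(141)), and the splitting field collapses to a single degree-2 extension with Galois group Z/2Z.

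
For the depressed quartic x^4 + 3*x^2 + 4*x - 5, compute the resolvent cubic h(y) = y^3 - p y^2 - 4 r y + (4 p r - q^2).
h(y) = y^3 - 3*y^2 + 20*y - 76

Identify coefficients: p = 3, q = 4, r = -5.
Plug into h(y) = y^3 - p y^2 - 4 r y + (4 p r - q^2):
  h(y) = y^3 - (3) y^2 - 4*(-5) y + (4*(3)*(-5) - (4)^2)
       = y^3 + (-3) y^2 + (20) y + (-76).
Simplifying: h(y) = y^3 - 3*y^2 + 20*y - 76.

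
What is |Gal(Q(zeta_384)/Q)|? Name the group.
|Gal(Q(zeta_384)/Q)| = phi(384) = 128; group ≅ (Z/384Z)^* ≅ Z/2Z × Z/2Z × Z/32Z

The n-th cyclotomic polynomial Φ_384(x) is the minimal polynomial of zeta_384 over Q and has degree phi(384) = 128. So Q(zeta_384) is a degree-128 Galois extension with Galois group (Z/384Z)^*. By CRT, (Z/384Z)^* ≅ (Z/128Z)^* × (Z/3Z)^*. Each prime-power unit group is (Z/128Z)^* ≅ Z/2Z × Z/32Z; (Z/3Z)^* ≅ Z/2Z. Hence Gal(Q(zeta_384)/Q) ≅ Z/2Z × Z/2Z × Z/32Z.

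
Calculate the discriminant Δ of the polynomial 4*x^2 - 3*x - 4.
Δ = 73

For a quadratic a x^2 + b x + c the discriminant is Δ = b^2 - 4ac = (-3)^2 - 4*(4)*(-4) = 9 - (-64) = 73.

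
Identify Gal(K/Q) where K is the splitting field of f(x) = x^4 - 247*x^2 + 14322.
Gal(K/Q) = V_4 (Klein four-group, Z/2Z × Z/2Z)

f factors as (x^2 - 154)(x^2 - 93), so the splitting field is K = Q(sqrt(154), sqrt(93)). The elements 154, 93, 14322 are all non-squares in Q, so sqrt(154) and sqrt(93) generate independent quadratic extensions. Thus [K:Q] = 4 and Gal(K/Q) is generated by the two order-2 automorphisms sqrt(154) ↦ -sqrt(154) and sqrt(93) ↦ -sqrt(93), giving V_4.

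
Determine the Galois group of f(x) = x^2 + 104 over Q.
Gal(K/Q) = Z/2Z (cyclic of order 2)

x^2 + 104 is irreducible over Q since -104 is not a rational square. The splitting field Q(sqrt(-104)) has degree 2 over Q, and its unique nontrivial automorphism is sqrt(-104) ↦ -sqrt(-104). Hence Gal(Q(sqrt(-104))/Q) = Z/2Z.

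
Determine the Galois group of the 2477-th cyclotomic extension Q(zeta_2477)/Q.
|Gal(Q(zeta_2477)/Q)| = phi(2477) = 2476; group ≅ (Z/2477Z)^* ≅ Z/2476Z

The n-th cyclotomic polynomial Φ_2477(x) is the minimal polynomial of zeta_2477 over Q and has degree phi(2477) = 2476. So Q(zeta_2477) is a degree-2476 Galois extension with Galois group (Z/2477Z)^*. (Z/2477Z)^* is cyclic since 2477 is an odd prime power (or 4). Hence Gal(Q(zeta_2477)/Q) ≅ Z/2476Z.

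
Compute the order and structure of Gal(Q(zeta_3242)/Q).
|Gal(Q(zeta_3242)/Q)| = phi(3242) = 1620; group ≅ (Z/3242Z)^* ≅ Z/1620Z

The n-th cyclotomic polynomial Φ_3242(x) is the minimal polynomial of zeta_3242 over Q and has degree phi(3242) = 1620. So Q(zeta_3242) is a degree-1620 Galois extension with Galois group (Z/3242Z)^*. By CRT, (Z/3242Z)^* ≅ (Z/2Z)^* × (Z/1621Z)^*. Each prime-power unit group is (Z/2Z)^* ≅ trivial group (order 1); (Z/1621Z)^* ≅ Z/1620Z. Hence Gal(Q(zeta_3242)/Q) ≅ Z/1620Z.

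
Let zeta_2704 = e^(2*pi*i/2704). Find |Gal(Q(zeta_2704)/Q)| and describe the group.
|Gal(Q(zeta_2704)/Q)| = phi(2704) = 1248; group ≅ (Z/2704Z)^* ≅ Z/2Z × Z/4Z × Z/156Z

The n-th cyclotomic polynomial Φ_2704(x) is the minimal polynomial of zeta_2704 over Q and has degree phi(2704) = 1248. So Q(zeta_2704) is a degree-1248 Galois extension with Galois group (Z/2704Z)^*. By CRT, (Z/2704Z)^* ≅ (Z/16Z)^* × (Z/169Z)^*. Each prime-power unit group is (Z/16Z)^* ≅ Z/2Z × Z/4Z; (Z/169Z)^* ≅ Z/156Z. Hence Gal(Q(zeta_2704)/Q) ≅ Z/2Z × Z/4Z × Z/156Z.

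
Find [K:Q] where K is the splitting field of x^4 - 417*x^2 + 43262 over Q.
[K:Q] = 4

f factors as (x^2 - 223)(x^2 - 194); the splitting field is K = Q(sqrt(223), sqrt(194)). Since 223, 194, and 43262 are all non-squares in Q, the three subfields Q(sqrt(223)), Q(sqrt(194)), Q(sqrt(43262)) are distinct degree-2 extensions, so [K:Q] = 4 (Klein four Galois group).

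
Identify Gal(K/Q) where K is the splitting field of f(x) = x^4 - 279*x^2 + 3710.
Gal(K/Q) = V_4 (Klein four-group, Z/2Z × Z/2Z)

f factors as (x^2 - 265)(x^2 - 14), so the splitting field is K = Q(sqrt(265), sqrt(14)). The elements 265, 14, 3710 are all non-squares in Q, so sqrt(265) and sqrt(14) generate independent quadratic extensions. Thus [K:Q] = 4 and Gal(K/Q) is generated by the two order-2 automorphisms sqrt(265) ↦ -sqrt(265) and sqrt(14) ↦ -sqrt(14), giving V_4.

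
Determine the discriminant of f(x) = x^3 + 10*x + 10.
Δ = -6700

For a depressed cubic x^3 + p x + q the discriminant is Δ = -4 p^3 - 27 q^2 = -4*(10)^3 - 27*(10)^2 = -4000 - 2700 = -6700.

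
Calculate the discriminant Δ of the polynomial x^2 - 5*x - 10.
Δ = 65

For a quadratic a x^2 + b x + c the discriminant is Δ = b^2 - 4ac = (-5)^2 - 4*(1)*(-10) = 25 - (-40) = 65.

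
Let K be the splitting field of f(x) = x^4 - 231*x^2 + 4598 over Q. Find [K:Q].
[K:Q] = 4

f factors as (x^2 - 22)(x^2 - 209); the splitting field is K = Q(sqrt(22), sqrt(209)). Since 22, 209, and 4598 are all non-squares in Q, the three subfields Q(sqrt(22)), Q(sqrt(209)), Q(sqrt(4598)) are distinct degree-2 extensions, so [K:Q] = 4 (Klein four Galois group).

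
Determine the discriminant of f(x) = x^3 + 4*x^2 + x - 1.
Δ = 169

For x^3 + a x^2 + b x + c the discriminant is Δ = 18 a b c - 4 a^3 c + a^2 b^2 - 4 b^3 - 27 c^2.
Plug a = 4, b = 1, c = -1:
  18*(4)*(1)*(-1) - 4*(4)^3*(-1) + (4)^2*(1)^2 - 4*(1)^3 - 27*(-1)^2
  = -72 + (256) + 16 + (-4) + (-27)
  = 169.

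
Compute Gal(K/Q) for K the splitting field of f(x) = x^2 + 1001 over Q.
Gal(K/Q) = Z/2Z (cyclic of order 2)

x^2 + 1001 is irreducible over Q since -1001 is not a rational square. The splitting field Q(sqrt(-1001)) has degree 2 over Q, and its unique nontrivial automorphism is sqrt(-1001) ↦ -sqrt(-1001). Hence Gal(Q(sqrt(-1001))/Q) = Z/2Z.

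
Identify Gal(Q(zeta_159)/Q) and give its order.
|Gal(Q(zeta_159)/Q)| = phi(159) = 104; group ≅ (Z/159Z)^* ≅ Z/2Z × Z/52Z

The n-th cyclotomic polynomial Φ_159(x) is the minimal polynomial of zeta_159 over Q and has degree phi(159) = 104. So Q(zeta_159) is a degree-104 Galois extension with Galois group (Z/159Z)^*. By CRT, (Z/159Z)^* ≅ (Z/3Z)^* × (Z/53Z)^*. Each prime-power unit group is (Z/3Z)^* ≅ Z/2Z; (Z/53Z)^* ≅ Z/52Z. Hence Gal(Q(zeta_159)/Q) ≅ Z/2Z × Z/52Z.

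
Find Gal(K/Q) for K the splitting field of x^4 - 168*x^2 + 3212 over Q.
Gal(K/Q) = V_4 (Klein four-group, Z/2Z × Z/2Z)

f factors as (x^2 - 146)(x^2 - 22), so the splitting field is K = Q(sqrt(146), sqrt(22)). The elements 146, 22, 3212 are all non-squares in Q, so sqrt(146) and sqrt(22) generate independent quadratic extensions. Thus [K:Q] = 4 and Gal(K/Q) is generated by the two order-2 automorphisms sqrt(146) ↦ -sqrt(146) and sqrt(22) ↦ -sqrt(22), giving V_4.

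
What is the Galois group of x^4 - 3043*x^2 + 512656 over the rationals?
Gal(K/Q) = Z/2Z (cyclic of order 2)

f factors as (x^2 - 179)(x^2 - 2864), so the splitting field is K = Q(sqrt(179), sqrt(2864)). The squarefree part of 179 is 179 and the squarefree part of 2864 is also 179, so sqrt(179) and sqrt(2864) are both rational multiples of sqrt(179). Hence Q(sqrt(179)) = Q(sqrt(2864)) = Q(sqrt(179)), and the splitting field collapses to a single degree-2 extension with Galois group Z/2Z.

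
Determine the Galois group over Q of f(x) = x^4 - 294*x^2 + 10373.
Gal(K/Q) = V_4 (Klein four-group, Z/2Z × Z/2Z)

f factors as (x^2 - 253)(x^2 - 41), so the splitting field is K = Q(sqrt(253), sqrt(41)). The elements 253, 41, 10373 are all non-squares in Q, so sqrt(253) and sqrt(41) generate independent quadratic extensions. Thus [K:Q] = 4 and Gal(K/Q) is generated by the two order-2 automorphisms sqrt(253) ↦ -sqrt(253) and sqrt(41) ↦ -sqrt(41), giving V_4.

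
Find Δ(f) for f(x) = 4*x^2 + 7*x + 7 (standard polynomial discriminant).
Δ = -63

For a quadratic a x^2 + b x + c the discriminant is Δ = b^2 - 4ac = (7)^2 - 4*(4)*(7) = 49 - (112) = -63.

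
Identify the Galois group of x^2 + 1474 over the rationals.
Gal(K/Q) = Z/2Z (cyclic of order 2)

x^2 + 1474 is irreducible over Q since -1474 is not a rational square. The splitting field Q(sqrt(-1474)) has degree 2 over Q, and its unique nontrivial automorphism is sqrt(-1474) ↦ -sqrt(-1474). Hence Gal(Q(sqrt(-1474))/Q) = Z/2Z.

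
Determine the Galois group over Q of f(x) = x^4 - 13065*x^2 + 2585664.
Gal(K/Q) = Z/2Z (cyclic of order 2)

f factors as (x^2 - 12864)(x^2 - 201), so the splitting field is K = Q(sqrt(12864), sqrt(201)). The squarefree part of 12864 is 201 and the squarefree part of 201 is also 201, so sqrt(12864) and sqrt(201) are both rational multiples of sqrt(201). Hence Q(sqrt(12864)) = Q(sqrt(201)) = Q(sqrt(201)), and the splitting field collapses to a single degree-2 extension with Galois group Z/2Z.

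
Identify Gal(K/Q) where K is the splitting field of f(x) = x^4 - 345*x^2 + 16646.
Gal(K/Q) = V_4 (Klein four-group, Z/2Z × Z/2Z)

f factors as (x^2 - 58)(x^2 - 287), so the splitting field is K = Q(sqrt(58), sqrt(287)). The elements 58, 287, 16646 are all non-squares in Q, so sqrt(58) and sqrt(287) generate independent quadratic extensions. Thus [K:Q] = 4 and Gal(K/Q) is generated by the two order-2 automorphisms sqrt(58) ↦ -sqrt(58) and sqrt(287) ↦ -sqrt(287), giving V_4.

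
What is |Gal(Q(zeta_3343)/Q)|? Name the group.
|Gal(Q(zeta_3343)/Q)| = phi(3343) = 3342; group ≅ (Z/3343Z)^* ≅ Z/3342Z

The n-th cyclotomic polynomial Φ_3343(x) is the minimal polynomial of zeta_3343 over Q and has degree phi(3343) = 3342. So Q(zeta_3343) is a degree-3342 Galois extension with Galois group (Z/3343Z)^*. (Z/3343Z)^* is cyclic since 3343 is an odd prime power (or 4). Hence Gal(Q(zeta_3343)/Q) ≅ Z/3342Z.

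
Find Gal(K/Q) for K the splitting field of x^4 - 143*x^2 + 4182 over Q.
Gal(K/Q) = V_4 (Klein four-group, Z/2Z × Z/2Z)

f factors as (x^2 - 41)(x^2 - 102), so the splitting field is K = Q(sqrt(41), sqrt(102)). The elements 41, 102, 4182 are all non-squares in Q, so sqrt(41) and sqrt(102) generate independent quadratic extensions. Thus [K:Q] = 4 and Gal(K/Q) is generated by the two order-2 automorphisms sqrt(41) ↦ -sqrt(41) and sqrt(102) ↦ -sqrt(102), giving V_4.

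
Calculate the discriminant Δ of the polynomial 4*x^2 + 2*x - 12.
Δ = 196

For a quadratic a x^2 + b x + c the discriminant is Δ = b^2 - 4ac = (2)^2 - 4*(4)*(-12) = 4 - (-192) = 196.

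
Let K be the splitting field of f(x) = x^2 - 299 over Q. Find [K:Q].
[K:Q] = 2

The polynomial x^2 - 299 is irreducible over Q since 299 is not a perfect square. Its splitting field is Q(sqrt(299)), which has degree 2 over Q.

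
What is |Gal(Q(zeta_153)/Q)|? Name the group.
|Gal(Q(zeta_153)/Q)| = phi(153) = 96; group ≅ (Z/153Z)^* ≅ Z/6Z × Z/16Z

The n-th cyclotomic polynomial Φ_153(x) is the minimal polynomial of zeta_153 over Q and has degree phi(153) = 96. So Q(zeta_153) is a degree-96 Galois extension with Galois group (Z/153Z)^*. By CRT, (Z/153Z)^* ≅ (Z/9Z)^* × (Z/17Z)^*. Each prime-power unit group is (Z/9Z)^* ≅ Z/6Z; (Z/17Z)^* ≅ Z/16Z. Hence Gal(Q(zeta_153)/Q) ≅ Z/6Z × Z/16Z.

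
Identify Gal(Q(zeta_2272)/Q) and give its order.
|Gal(Q(zeta_2272)/Q)| = phi(2272) = 1120; group ≅ (Z/2272Z)^* ≅ Z/2Z × Z/8Z × Z/70Z

The n-th cyclotomic polynomial Φ_2272(x) is the minimal polynomial of zeta_2272 over Q and has degree phi(2272) = 1120. So Q(zeta_2272) is a degree-1120 Galois extension with Galois group (Z/2272Z)^*. By CRT, (Z/2272Z)^* ≅ (Z/32Z)^* × (Z/71Z)^*. Each prime-power unit group is (Z/32Z)^* ≅ Z/2Z × Z/8Z; (Z/71Z)^* ≅ Z/70Z. Hence Gal(Q(zeta_2272)/Q) ≅ Z/2Z × Z/8Z × Z/70Z.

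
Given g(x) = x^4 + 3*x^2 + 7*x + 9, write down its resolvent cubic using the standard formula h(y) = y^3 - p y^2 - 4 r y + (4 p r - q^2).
h(y) = y^3 - 3*y^2 - 36*y + 59

Identify coefficients: p = 3, q = 7, r = 9.
Plug into h(y) = y^3 - p y^2 - 4 r y + (4 p r - q^2):
  h(y) = y^3 - (3) y^2 - 4*(9) y + (4*(3)*(9) - (7)^2)
       = y^3 + (-3) y^2 + (-36) y + (59).
Simplifying: h(y) = y^3 - 3*y^2 - 36*y + 59.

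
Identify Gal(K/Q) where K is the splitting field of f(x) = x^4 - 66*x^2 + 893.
Gal(K/Q) = V_4 (Klein four-group, Z/2Z × Z/2Z)

f factors as (x^2 - 47)(x^2 - 19), so the splitting field is K = Q(sqrt(47), sqrt(19)). The elements 47, 19, 893 are all non-squares in Q, so sqrt(47) and sqrt(19) generate independent quadratic extensions. Thus [K:Q] = 4 and Gal(K/Q) is generated by the two order-2 automorphisms sqrt(47) ↦ -sqrt(47) and sqrt(19) ↦ -sqrt(19), giving V_4.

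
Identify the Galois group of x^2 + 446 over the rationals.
Gal(K/Q) = Z/2Z (cyclic of order 2)

x^2 + 446 is irreducible over Q since -446 is not a rational square. The splitting field Q(sqrt(-446)) has degree 2 over Q, and its unique nontrivial automorphism is sqrt(-446) ↦ -sqrt(-446). Hence Gal(Q(sqrt(-446))/Q) = Z/2Z.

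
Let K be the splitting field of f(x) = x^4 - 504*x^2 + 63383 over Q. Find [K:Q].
[K:Q] = 4

f factors as (x^2 - 241)(x^2 - 263); the splitting field is K = Q(sqrt(241), sqrt(263)). Since 241, 263, and 63383 are all non-squares in Q, the three subfields Q(sqrt(241)), Q(sqrt(263)), Q(sqrt(63383)) are distinct degree-2 extensions, so [K:Q] = 4 (Klein four Galois group).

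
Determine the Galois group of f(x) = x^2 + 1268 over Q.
Gal(K/Q) = Z/2Z (cyclic of order 2)

x^2 + 1268 is irreducible over Q since -1268 is not a rational square. The splitting field Q(sqrt(-1268)) has degree 2 over Q, and its unique nontrivial automorphism is sqrt(-1268) ↦ -sqrt(-1268). Hence Gal(Q(sqrt(-1268))/Q) = Z/2Z.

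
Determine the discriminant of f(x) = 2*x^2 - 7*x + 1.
Δ = 41

For a quadratic a x^2 + b x + c the discriminant is Δ = b^2 - 4ac = (-7)^2 - 4*(2)*(1) = 49 - (8) = 41.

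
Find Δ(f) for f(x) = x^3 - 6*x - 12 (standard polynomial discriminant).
Δ = -3024

For a depressed cubic x^3 + p x + q the discriminant is Δ = -4 p^3 - 27 q^2 = -4*(-6)^3 - 27*(-12)^2 = 864 - 3888 = -3024.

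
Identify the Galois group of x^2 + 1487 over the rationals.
Gal(K/Q) = Z/2Z (cyclic of order 2)

x^2 + 1487 is irreducible over Q since -1487 is not a rational square. The splitting field Q(sqrt(-1487)) has degree 2 over Q, and its unique nontrivial automorphism is sqrt(-1487) ↦ -sqrt(-1487). Hence Gal(Q(sqrt(-1487))/Q) = Z/2Z.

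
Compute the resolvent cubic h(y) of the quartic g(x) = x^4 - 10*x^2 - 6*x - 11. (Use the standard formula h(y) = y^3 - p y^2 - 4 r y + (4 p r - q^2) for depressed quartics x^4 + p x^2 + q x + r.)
h(y) = y^3 + 10*y^2 + 44*y + 404

Identify coefficients: p = -10, q = -6, r = -11.
Plug into h(y) = y^3 - p y^2 - 4 r y + (4 p r - q^2):
  h(y) = y^3 - (-10) y^2 - 4*(-11) y + (4*(-10)*(-11) - (-6)^2)
       = y^3 + (10) y^2 + (44) y + (404).
Simplifying: h(y) = y^3 + 10*y^2 + 44*y + 404.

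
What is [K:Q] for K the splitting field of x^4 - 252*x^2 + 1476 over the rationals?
[K:Q] = 4

f factors as (x^2 - 246)(x^2 - 6); the splitting field is K = Q(sqrt(246), sqrt(6)). Since 246, 6, and 1476 are all non-squares in Q, the three subfields Q(sqrt(246)), Q(sqrt(6)), Q(sqrt(1476)) are distinct degree-2 extensions, so [K:Q] = 4 (Klein four Galois group).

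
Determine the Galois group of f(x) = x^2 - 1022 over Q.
Gal(K/Q) = Z/2Z (cyclic of order 2)

x^2 - 1022 is irreducible over Q since 1022 is not a rational square. The splitting field Q(sqrt(1022)) has degree 2 over Q, and its unique nontrivial automorphism is sqrt(1022) ↦ -sqrt(1022). Hence Gal(Q(sqrt(1022))/Q) = Z/2Z.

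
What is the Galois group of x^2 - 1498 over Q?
Gal(K/Q) = Z/2Z (cyclic of order 2)

x^2 - 1498 is irreducible over Q since 1498 is not a rational square. The splitting field Q(sqrt(1498)) has degree 2 over Q, and its unique nontrivial automorphism is sqrt(1498) ↦ -sqrt(1498). Hence Gal(Q(sqrt(1498))/Q) = Z/2Z.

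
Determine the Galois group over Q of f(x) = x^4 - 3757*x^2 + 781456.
Gal(K/Q) = Z/2Z (cyclic of order 2)

f factors as (x^2 - 221)(x^2 - 3536), so the splitting field is K = Q(sqrt(221), sqrt(3536)). The squarefree part of 221 is 221 and the squarefree part of 3536 is also 221, so sqrt(221) and sqrt(3536) are both rational multiples of sqrt(221). Hence Q(sqrt(221)) = Q(sqrt(3536)) = Q(sqrt(221)), and the splitting field collapses to a single degree-2 extension with Galois group Z/2Z.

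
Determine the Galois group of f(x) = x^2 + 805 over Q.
Gal(K/Q) = Z/2Z (cyclic of order 2)

x^2 + 805 is irreducible over Q since -805 is not a rational square. The splitting field Q(sqrt(-805)) has degree 2 over Q, and its unique nontrivial automorphism is sqrt(-805) ↦ -sqrt(-805). Hence Gal(Q(sqrt(-805))/Q) = Z/2Z.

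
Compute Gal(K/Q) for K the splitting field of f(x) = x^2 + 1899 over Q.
Gal(K/Q) = Z/2Z (cyclic of order 2)

x^2 + 1899 is irreducible over Q since -1899 is not a rational square. The splitting field Q(sqrt(-1899)) has degree 2 over Q, and its unique nontrivial automorphism is sqrt(-1899) ↦ -sqrt(-1899). Hence Gal(Q(sqrt(-1899))/Q) = Z/2Z.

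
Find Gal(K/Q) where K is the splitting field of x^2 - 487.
Gal(K/Q) = Z/2Z (cyclic of order 2)

x^2 - 487 is irreducible over Q since 487 is not a rational square. The splitting field Q(sqrt(487)) has degree 2 over Q, and its unique nontrivial automorphism is sqrt(487) ↦ -sqrt(487). Hence Gal(Q(sqrt(487))/Q) = Z/2Z.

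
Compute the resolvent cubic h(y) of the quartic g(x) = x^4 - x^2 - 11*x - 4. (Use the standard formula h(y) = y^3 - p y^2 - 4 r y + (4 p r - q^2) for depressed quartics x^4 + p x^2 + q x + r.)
h(y) = y^3 + y^2 + 16*y - 105

Identify coefficients: p = -1, q = -11, r = -4.
Plug into h(y) = y^3 - p y^2 - 4 r y + (4 p r - q^2):
  h(y) = y^3 - (-1) y^2 - 4*(-4) y + (4*(-1)*(-4) - (-11)^2)
       = y^3 + (1) y^2 + (16) y + (-105).
Simplifying: h(y) = y^3 + y^2 + 16*y - 105.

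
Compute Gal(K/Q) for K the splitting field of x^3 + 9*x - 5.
Gal(K/Q) = S_3 (symmetric group of order 6)

Compute the discriminant of x^3 + (0)*x^2 + (9)*x + (-5): Δ = -3591. Since Δ is not a rational square, the Galois group is not contained in A_3; it must be the full S_3 (irreducibility of the cubic rules out anything smaller).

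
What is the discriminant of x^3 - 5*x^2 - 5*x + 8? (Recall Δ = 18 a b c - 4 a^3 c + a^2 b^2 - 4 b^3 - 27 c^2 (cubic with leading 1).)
Δ = 6997

For x^3 + a x^2 + b x + c the discriminant is Δ = 18 a b c - 4 a^3 c + a^2 b^2 - 4 b^3 - 27 c^2.
Plug a = -5, b = -5, c = 8:
  18*(-5)*(-5)*(8) - 4*(-5)^3*(8) + (-5)^2*(-5)^2 - 4*(-5)^3 - 27*(8)^2
  = 3600 + (4000) + 625 + (500) + (-1728)
  = 6997.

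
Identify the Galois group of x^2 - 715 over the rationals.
Gal(K/Q) = Z/2Z (cyclic of order 2)

x^2 - 715 is irreducible over Q since 715 is not a rational square. The splitting field Q(sqrt(715)) has degree 2 over Q, and its unique nontrivial automorphism is sqrt(715) ↦ -sqrt(715). Hence Gal(Q(sqrt(715))/Q) = Z/2Z.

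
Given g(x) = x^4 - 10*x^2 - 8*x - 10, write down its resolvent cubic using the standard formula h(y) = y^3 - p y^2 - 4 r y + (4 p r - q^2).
h(y) = y^3 + 10*y^2 + 40*y + 336

Identify coefficients: p = -10, q = -8, r = -10.
Plug into h(y) = y^3 - p y^2 - 4 r y + (4 p r - q^2):
  h(y) = y^3 - (-10) y^2 - 4*(-10) y + (4*(-10)*(-10) - (-8)^2)
       = y^3 + (10) y^2 + (40) y + (336).
Simplifying: h(y) = y^3 + 10*y^2 + 40*y + 336.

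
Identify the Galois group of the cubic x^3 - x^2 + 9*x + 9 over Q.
Gal(K/Q) = S_3 (symmetric group of order 6)

Compute the discriminant of x^3 + (-1)*x^2 + (9)*x + (9): Δ = -6444. Since Δ is not a rational square, the Galois group is not contained in A_3; it must be the full S_3 (irreducibility of the cubic rules out anything smaller).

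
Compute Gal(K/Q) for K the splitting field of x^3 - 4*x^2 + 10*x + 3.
Gal(K/Q) = S_3 (symmetric group of order 6)

Compute the discriminant of x^3 + (-4)*x^2 + (10)*x + (3): Δ = -4035. Since Δ is not a rational square, the Galois group is not contained in A_3; it must be the full S_3 (irreducibility of the cubic rules out anything smaller).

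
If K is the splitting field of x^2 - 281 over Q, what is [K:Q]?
[K:Q] = 2

The polynomial x^2 - 281 is irreducible over Q since 281 is not a perfect square. Its splitting field is Q(sqrt(281)), which has degree 2 over Q.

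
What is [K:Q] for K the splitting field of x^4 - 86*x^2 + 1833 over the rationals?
[K:Q] = 4

f factors as (x^2 - 47)(x^2 - 39); the splitting field is K = Q(sqrt(47), sqrt(39)). Since 47, 39, and 1833 are all non-squares in Q, the three subfields Q(sqrt(47)), Q(sqrt(39)), Q(sqrt(1833)) are distinct degree-2 extensions, so [K:Q] = 4 (Klein four Galois group).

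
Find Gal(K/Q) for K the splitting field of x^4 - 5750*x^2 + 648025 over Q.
Gal(K/Q) = Z/2Z (cyclic of order 2)

f factors as (x^2 - 5635)(x^2 - 115), so the splitting field is K = Q(sqrt(5635), sqrt(115)). The squarefree part of 5635 is 115 and the squarefree part of 115 is also 115, so sqrt(5635) and sqrt(115) are both rational multiples of sqrt(115). Hence Q(sqrt(5635)) = Q(sqrt(115)) = Q(sqrt(115)), and the splitting field collapses to a single degree-2 extension with Galois group Z/2Z.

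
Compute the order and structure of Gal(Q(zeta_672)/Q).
|Gal(Q(zeta_672)/Q)| = phi(672) = 192; group ≅ (Z/672Z)^* ≅ Z/2Z × Z/2Z × Z/6Z × Z/8Z

The n-th cyclotomic polynomial Φ_672(x) is the minimal polynomial of zeta_672 over Q and has degree phi(672) = 192. So Q(zeta_672) is a degree-192 Galois extension with Galois group (Z/672Z)^*. By CRT, (Z/672Z)^* ≅ (Z/32Z)^* × (Z/3Z)^* × (Z/7Z)^*. Each prime-power unit group is (Z/32Z)^* ≅ Z/2Z × Z/8Z; (Z/3Z)^* ≅ Z/2Z; (Z/7Z)^* ≅ Z/6Z. Hence Gal(Q(zeta_672)/Q) ≅ Z/2Z × Z/2Z × Z/6Z × Z/8Z.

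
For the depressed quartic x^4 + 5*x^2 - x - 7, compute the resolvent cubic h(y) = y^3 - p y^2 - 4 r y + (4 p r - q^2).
h(y) = y^3 - 5*y^2 + 28*y - 141

Identify coefficients: p = 5, q = -1, r = -7.
Plug into h(y) = y^3 - p y^2 - 4 r y + (4 p r - q^2):
  h(y) = y^3 - (5) y^2 - 4*(-7) y + (4*(5)*(-7) - (-1)^2)
       = y^3 + (-5) y^2 + (28) y + (-141).
Simplifying: h(y) = y^3 - 5*y^2 + 28*y - 141.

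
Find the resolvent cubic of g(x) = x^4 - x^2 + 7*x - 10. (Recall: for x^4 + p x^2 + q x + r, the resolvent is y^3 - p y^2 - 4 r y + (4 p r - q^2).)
h(y) = y^3 + y^2 + 40*y - 9

Identify coefficients: p = -1, q = 7, r = -10.
Plug into h(y) = y^3 - p y^2 - 4 r y + (4 p r - q^2):
  h(y) = y^3 - (-1) y^2 - 4*(-10) y + (4*(-1)*(-10) - (7)^2)
       = y^3 + (1) y^2 + (40) y + (-9).
Simplifying: h(y) = y^3 + y^2 + 40*y - 9.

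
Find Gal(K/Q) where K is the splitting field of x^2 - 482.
Gal(K/Q) = Z/2Z (cyclic of order 2)

x^2 - 482 is irreducible over Q since 482 is not a rational square. The splitting field Q(sqrt(482)) has degree 2 over Q, and its unique nontrivial automorphism is sqrt(482) ↦ -sqrt(482). Hence Gal(Q(sqrt(482))/Q) = Z/2Z.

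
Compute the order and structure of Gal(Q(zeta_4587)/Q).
|Gal(Q(zeta_4587)/Q)| = phi(4587) = 2760; group ≅ (Z/4587Z)^* ≅ Z/2Z × Z/10Z × Z/138Z

The n-th cyclotomic polynomial Φ_4587(x) is the minimal polynomial of zeta_4587 over Q and has degree phi(4587) = 2760. So Q(zeta_4587) is a degree-2760 Galois extension with Galois group (Z/4587Z)^*. By CRT, (Z/4587Z)^* ≅ (Z/3Z)^* × (Z/11Z)^* × (Z/139Z)^*. Each prime-power unit group is (Z/3Z)^* ≅ Z/2Z; (Z/11Z)^* ≅ Z/10Z; (Z/139Z)^* ≅ Z/138Z. Hence Gal(Q(zeta_4587)/Q) ≅ Z/2Z × Z/10Z × Z/138Z.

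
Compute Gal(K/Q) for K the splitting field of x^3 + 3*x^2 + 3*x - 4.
Gal(K/Q) = S_3 (symmetric group of order 6)

Compute the discriminant of x^3 + (3)*x^2 + (3)*x + (-4): Δ = -675. Since Δ is not a rational square, the Galois group is not contained in A_3; it must be the full S_3 (irreducibility of the cubic rules out anything smaller).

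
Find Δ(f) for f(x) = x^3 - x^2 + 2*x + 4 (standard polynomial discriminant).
Δ = -588

For x^3 + a x^2 + b x + c the discriminant is Δ = 18 a b c - 4 a^3 c + a^2 b^2 - 4 b^3 - 27 c^2.
Plug a = -1, b = 2, c = 4:
  18*(-1)*(2)*(4) - 4*(-1)^3*(4) + (-1)^2*(2)^2 - 4*(2)^3 - 27*(4)^2
  = -144 + (16) + 4 + (-32) + (-432)
  = -588.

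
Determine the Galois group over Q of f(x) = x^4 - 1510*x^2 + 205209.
Gal(K/Q) = Z/2Z (cyclic of order 2)

f factors as (x^2 - 1359)(x^2 - 151), so the splitting field is K = Q(sqrt(1359), sqrt(151)). The squarefree part of 1359 is 151 and the squarefree part of 151 is also 151, so sqrt(1359) and sqrt(151) are both rational multiples of sqrt(151). Hence Q(sqrt(1359)) = Q(sqrt(151)) = Q(sqrt(151)), and the splitting field collapses to a single degree-2 extension with Galois group Z/2Z.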